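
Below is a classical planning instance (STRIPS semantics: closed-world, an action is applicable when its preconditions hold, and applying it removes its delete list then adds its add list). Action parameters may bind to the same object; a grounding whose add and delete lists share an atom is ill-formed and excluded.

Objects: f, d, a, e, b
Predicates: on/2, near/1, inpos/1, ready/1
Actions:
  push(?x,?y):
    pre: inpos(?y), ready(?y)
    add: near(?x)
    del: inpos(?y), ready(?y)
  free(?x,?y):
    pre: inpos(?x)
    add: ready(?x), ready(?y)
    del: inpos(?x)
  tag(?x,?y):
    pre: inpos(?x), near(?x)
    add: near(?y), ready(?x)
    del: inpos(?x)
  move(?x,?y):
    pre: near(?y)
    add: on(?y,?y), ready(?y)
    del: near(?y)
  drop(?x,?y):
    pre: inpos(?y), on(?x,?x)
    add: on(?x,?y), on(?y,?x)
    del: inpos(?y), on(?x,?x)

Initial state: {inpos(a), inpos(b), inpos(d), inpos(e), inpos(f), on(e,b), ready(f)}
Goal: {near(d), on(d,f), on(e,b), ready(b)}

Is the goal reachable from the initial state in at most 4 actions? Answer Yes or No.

1. push(f,f)  →  {inpos(a), inpos(b), inpos(d), inpos(e), near(f), on(e,b)}
2. free(b,a)  →  {inpos(a), inpos(d), inpos(e), near(f), on(e,b), ready(a), ready(b)}
3. push(d,a)  →  {inpos(d), inpos(e), near(d), near(f), on(e,b), ready(b)}
4. move(f,f)  →  {inpos(d), inpos(e), near(d), on(e,b), on(f,f), ready(b), ready(f)}
5. drop(f,d)  →  {inpos(e), near(d), on(d,f), on(e,b), on(f,d), ready(b), ready(f)}
optimal plan length = 5; 5 > 4

No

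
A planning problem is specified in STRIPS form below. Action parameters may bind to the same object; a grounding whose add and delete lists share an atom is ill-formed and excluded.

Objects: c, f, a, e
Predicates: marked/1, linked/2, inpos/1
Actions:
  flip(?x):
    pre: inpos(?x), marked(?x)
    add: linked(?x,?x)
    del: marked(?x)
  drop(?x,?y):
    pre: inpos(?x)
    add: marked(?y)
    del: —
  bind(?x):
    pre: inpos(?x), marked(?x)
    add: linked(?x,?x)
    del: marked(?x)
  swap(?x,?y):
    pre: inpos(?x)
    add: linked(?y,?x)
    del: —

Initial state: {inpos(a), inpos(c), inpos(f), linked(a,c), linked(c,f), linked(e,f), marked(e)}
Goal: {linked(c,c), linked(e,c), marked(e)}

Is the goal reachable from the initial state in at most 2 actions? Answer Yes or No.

Yes

1. swap(c,c)  →  {inpos(a), inpos(c), inpos(f), linked(a,c), linked(c,c), linked(c,f), linked(e,f), marked(e)}
2. swap(c,e)  →  {inpos(a), inpos(c), inpos(f), linked(a,c), linked(c,c), linked(c,f), linked(e,c), linked(e,f), marked(e)}
optimal plan length = 2; 2 ≤ 2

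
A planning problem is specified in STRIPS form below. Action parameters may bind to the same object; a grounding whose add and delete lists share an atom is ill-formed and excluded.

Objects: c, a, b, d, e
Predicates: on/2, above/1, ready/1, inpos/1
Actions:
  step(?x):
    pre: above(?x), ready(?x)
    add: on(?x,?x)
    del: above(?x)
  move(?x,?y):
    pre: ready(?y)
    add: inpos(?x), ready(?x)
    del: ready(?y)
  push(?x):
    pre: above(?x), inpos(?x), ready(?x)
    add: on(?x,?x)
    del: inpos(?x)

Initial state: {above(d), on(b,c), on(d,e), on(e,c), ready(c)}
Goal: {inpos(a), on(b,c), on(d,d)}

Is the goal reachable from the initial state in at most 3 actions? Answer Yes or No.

1. move(a,c)  →  {above(d), inpos(a), on(b,c), on(d,e), on(e,c), ready(a)}
2. move(d,a)  →  {above(d), inpos(a), inpos(d), on(b,c), on(d,e), on(e,c), ready(d)}
3. step(d)  →  {inpos(a), inpos(d), on(b,c), on(d,d), on(d,e), on(e,c), ready(d)}
optimal plan length = 3; 3 ≤ 3

Yes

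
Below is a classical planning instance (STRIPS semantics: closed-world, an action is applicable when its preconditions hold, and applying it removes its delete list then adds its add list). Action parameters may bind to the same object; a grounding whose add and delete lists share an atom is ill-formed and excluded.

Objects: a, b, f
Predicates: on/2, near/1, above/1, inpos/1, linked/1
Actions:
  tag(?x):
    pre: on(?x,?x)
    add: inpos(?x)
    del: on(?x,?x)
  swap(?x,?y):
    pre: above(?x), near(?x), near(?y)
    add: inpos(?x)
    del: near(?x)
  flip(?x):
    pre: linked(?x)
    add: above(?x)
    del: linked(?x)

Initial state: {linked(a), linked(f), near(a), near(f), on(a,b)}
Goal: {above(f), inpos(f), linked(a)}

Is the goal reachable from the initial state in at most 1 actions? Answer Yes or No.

No

1. flip(f)  →  {above(f), linked(a), near(a), near(f), on(a,b)}
2. swap(f,a)  →  {above(f), inpos(f), linked(a), near(a), on(a,b)}
optimal plan length = 2; 2 > 1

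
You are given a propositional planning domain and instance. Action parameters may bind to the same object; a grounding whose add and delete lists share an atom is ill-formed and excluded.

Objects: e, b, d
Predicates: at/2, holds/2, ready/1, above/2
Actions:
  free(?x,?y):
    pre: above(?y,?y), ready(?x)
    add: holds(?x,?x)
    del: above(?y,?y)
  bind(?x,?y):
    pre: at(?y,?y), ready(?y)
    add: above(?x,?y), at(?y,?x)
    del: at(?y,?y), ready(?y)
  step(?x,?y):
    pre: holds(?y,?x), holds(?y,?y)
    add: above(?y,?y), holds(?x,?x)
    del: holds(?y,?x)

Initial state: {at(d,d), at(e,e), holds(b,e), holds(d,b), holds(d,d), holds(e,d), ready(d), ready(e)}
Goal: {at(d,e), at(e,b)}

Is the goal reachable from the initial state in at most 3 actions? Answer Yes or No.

1. bind(e,d)  →  {above(e,d), at(d,e), at(e,e), holds(b,e), holds(d,b), holds(d,d), holds(e,d), ready(e)}
2. bind(b,e)  →  {above(b,e), above(e,d), at(d,e), at(e,b), holds(b,e), holds(d,b), holds(d,d), holds(e,d)}
optimal plan length = 2; 2 ≤ 3

Yes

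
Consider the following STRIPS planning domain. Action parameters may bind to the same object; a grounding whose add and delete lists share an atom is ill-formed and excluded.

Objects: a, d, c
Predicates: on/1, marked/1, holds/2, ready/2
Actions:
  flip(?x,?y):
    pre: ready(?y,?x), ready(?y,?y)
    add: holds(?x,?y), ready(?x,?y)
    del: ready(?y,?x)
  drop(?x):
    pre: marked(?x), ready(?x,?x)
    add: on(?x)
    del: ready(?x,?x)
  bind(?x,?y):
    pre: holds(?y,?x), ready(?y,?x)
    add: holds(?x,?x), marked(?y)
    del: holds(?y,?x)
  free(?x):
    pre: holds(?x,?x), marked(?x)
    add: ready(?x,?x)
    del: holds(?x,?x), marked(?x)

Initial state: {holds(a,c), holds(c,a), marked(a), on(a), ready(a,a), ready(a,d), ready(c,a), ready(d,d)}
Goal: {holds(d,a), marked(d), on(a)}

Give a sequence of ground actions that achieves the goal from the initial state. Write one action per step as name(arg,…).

1. flip(d,a)  →  {holds(a,c), holds(c,a), holds(d,a), marked(a), on(a), ready(a,a), ready(c,a), ready(d,a), ready(d,d)}
2. bind(a,d)  →  {holds(a,a), holds(a,c), holds(c,a), marked(a), marked(d), on(a), ready(a,a), ready(c,a), ready(d,a), ready(d,d)}
3. flip(a,d)  →  {holds(a,a), holds(a,c), holds(a,d), holds(c,a), marked(a), marked(d), on(a), ready(a,a), ready(a,d), ready(c,a), ready(d,d)}
4. flip(d,a)  →  {holds(a,a), holds(a,c), holds(a,d), holds(c,a), holds(d,a), marked(a), marked(d), on(a), ready(a,a), ready(c,a), ready(d,a), ready(d,d)}

flip(d,a); bind(a,d); flip(a,d); flip(d,a)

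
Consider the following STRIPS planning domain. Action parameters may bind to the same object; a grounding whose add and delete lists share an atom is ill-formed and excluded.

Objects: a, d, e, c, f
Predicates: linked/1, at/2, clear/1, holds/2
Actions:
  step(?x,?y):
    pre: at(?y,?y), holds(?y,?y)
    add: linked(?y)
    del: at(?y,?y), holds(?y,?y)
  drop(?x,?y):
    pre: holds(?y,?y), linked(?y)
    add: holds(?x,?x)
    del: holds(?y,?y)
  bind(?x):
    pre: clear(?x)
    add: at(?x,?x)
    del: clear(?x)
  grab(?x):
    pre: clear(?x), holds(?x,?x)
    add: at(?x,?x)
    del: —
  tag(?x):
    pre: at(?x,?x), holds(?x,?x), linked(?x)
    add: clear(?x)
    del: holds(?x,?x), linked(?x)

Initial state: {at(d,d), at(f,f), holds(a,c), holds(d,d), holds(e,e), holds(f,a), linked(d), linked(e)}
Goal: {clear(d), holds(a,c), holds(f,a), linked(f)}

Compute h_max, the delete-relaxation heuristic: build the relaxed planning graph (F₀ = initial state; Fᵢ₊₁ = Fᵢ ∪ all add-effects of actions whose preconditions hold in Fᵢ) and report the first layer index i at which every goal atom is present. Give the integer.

2

F0 = init (8 atoms)
F1 = F0 ∪ {clear(d), holds(a,a), holds(c,c), holds(f,f)}  (12 atoms)
F2 = F1 ∪ {linked(f)}  (13 atoms)
goal ⊆ F2  ⇒  h_max = 2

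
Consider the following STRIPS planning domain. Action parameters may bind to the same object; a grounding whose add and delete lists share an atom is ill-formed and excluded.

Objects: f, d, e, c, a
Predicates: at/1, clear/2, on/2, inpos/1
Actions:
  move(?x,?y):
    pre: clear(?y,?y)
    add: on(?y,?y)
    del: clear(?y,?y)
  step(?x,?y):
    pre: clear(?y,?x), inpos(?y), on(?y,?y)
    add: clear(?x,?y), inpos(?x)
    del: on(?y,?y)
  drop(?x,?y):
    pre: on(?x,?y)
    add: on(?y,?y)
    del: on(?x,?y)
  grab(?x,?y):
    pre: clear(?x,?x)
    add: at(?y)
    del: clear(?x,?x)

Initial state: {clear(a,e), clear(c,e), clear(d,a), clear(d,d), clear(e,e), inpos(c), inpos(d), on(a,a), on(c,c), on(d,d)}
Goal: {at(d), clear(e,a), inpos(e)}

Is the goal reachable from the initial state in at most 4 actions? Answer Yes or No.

1. step(a,d)  →  {clear(a,d), clear(a,e), clear(c,e), clear(d,a), clear(d,d), clear(e,e), inpos(a), inpos(c), inpos(d), on(a,a), on(c,c)}
2. step(e,a)  →  {clear(a,d), clear(a,e), clear(c,e), clear(d,a), clear(d,d), clear(e,a), clear(e,e), inpos(a), inpos(c), inpos(d), inpos(e), on(c,c)}
3. grab(d,d)  →  {at(d), clear(a,d), clear(a,e), clear(c,e), clear(d,a), clear(e,a), clear(e,e), inpos(a), inpos(c), inpos(d), inpos(e), on(c,c)}
optimal plan length = 3; 3 ≤ 4

Yes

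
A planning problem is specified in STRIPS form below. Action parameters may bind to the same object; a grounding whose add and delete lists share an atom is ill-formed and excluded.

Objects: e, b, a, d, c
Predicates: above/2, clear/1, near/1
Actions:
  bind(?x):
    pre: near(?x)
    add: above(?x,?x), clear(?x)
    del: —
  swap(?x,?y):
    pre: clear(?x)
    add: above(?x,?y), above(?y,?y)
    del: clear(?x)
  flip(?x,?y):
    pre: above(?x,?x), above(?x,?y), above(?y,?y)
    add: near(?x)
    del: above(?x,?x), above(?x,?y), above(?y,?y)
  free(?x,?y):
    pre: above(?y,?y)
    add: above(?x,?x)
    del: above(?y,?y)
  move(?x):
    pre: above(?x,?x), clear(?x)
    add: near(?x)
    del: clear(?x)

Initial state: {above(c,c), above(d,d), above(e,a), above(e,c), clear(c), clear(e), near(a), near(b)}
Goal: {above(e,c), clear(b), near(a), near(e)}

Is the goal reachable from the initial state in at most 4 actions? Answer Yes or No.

1. bind(b)  →  {above(b,b), above(c,c), above(d,d), above(e,a), above(e,c), clear(b), clear(c), clear(e), near(a), near(b)}
2. swap(e,e)  →  {above(b,b), above(c,c), above(d,d), above(e,a), above(e,c), above(e,e), clear(b), clear(c), near(a), near(b)}
3. flip(e,e)  →  {above(b,b), above(c,c), above(d,d), above(e,a), above(e,c), clear(b), clear(c), near(a), near(b), near(e)}
optimal plan length = 3; 3 ≤ 4

Yes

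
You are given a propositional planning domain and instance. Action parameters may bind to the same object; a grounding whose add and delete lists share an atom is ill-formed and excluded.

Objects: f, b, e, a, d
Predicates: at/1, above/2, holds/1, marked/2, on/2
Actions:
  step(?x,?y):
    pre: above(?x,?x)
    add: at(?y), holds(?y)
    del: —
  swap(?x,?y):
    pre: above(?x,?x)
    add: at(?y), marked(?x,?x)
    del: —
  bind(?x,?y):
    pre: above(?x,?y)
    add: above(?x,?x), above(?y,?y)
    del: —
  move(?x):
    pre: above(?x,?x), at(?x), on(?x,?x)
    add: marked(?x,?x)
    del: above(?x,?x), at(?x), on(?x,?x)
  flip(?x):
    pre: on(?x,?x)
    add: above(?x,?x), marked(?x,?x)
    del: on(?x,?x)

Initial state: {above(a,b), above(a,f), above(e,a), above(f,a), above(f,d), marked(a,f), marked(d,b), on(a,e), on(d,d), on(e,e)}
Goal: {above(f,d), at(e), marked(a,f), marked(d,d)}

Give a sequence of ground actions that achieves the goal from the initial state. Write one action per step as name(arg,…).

bind(f,d); swap(d,e)

1. bind(f,d)  →  {above(a,b), above(a,f), above(d,d), above(e,a), above(f,a), above(f,d), above(f,f), marked(a,f), marked(d,b), on(a,e), on(d,d), on(e,e)}
2. swap(d,e)  →  {above(a,b), above(a,f), above(d,d), above(e,a), above(f,a), above(f,d), above(f,f), at(e), marked(a,f), marked(d,b), marked(d,d), on(a,e), on(d,d), on(e,e)}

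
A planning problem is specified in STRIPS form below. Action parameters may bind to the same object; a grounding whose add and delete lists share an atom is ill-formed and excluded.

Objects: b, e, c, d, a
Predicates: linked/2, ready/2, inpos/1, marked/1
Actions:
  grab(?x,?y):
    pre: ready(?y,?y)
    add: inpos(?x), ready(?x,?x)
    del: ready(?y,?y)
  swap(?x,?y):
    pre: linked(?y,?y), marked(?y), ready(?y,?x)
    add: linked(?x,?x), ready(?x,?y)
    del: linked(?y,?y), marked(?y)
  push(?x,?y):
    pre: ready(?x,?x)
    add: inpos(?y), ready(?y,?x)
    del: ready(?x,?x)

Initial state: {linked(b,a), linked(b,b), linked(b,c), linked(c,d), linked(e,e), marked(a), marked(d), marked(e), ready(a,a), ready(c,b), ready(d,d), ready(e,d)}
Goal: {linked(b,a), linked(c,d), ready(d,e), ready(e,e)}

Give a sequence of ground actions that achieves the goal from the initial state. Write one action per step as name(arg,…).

1. grab(e,d)  →  {inpos(e), linked(b,a), linked(b,b), linked(b,c), linked(c,d), linked(e,e), marked(a), marked(d), marked(e), ready(a,a), ready(c,b), ready(e,d), ready(e,e)}
2. swap(d,e)  →  {inpos(e), linked(b,a), linked(b,b), linked(b,c), linked(c,d), linked(d,d), marked(a), marked(d), ready(a,a), ready(c,b), ready(d,e), ready(e,d), ready(e,e)}

grab(e,d); swap(d,e)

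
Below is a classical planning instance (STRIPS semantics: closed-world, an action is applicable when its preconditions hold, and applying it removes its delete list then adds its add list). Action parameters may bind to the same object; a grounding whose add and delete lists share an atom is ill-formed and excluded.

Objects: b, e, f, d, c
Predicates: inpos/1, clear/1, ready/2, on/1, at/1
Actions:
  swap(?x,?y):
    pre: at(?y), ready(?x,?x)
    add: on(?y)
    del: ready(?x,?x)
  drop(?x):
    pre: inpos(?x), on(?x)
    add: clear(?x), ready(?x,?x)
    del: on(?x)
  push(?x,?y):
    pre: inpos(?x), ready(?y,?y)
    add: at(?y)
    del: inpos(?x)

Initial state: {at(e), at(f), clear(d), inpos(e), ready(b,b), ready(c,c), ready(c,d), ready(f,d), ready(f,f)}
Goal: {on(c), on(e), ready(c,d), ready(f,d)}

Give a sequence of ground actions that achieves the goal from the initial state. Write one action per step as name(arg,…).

swap(b,e); push(e,c); swap(f,c)

1. swap(b,e)  →  {at(e), at(f), clear(d), inpos(e), on(e), ready(c,c), ready(c,d), ready(f,d), ready(f,f)}
2. push(e,c)  →  {at(c), at(e), at(f), clear(d), on(e), ready(c,c), ready(c,d), ready(f,d), ready(f,f)}
3. swap(f,c)  →  {at(c), at(e), at(f), clear(d), on(c), on(e), ready(c,c), ready(c,d), ready(f,d)}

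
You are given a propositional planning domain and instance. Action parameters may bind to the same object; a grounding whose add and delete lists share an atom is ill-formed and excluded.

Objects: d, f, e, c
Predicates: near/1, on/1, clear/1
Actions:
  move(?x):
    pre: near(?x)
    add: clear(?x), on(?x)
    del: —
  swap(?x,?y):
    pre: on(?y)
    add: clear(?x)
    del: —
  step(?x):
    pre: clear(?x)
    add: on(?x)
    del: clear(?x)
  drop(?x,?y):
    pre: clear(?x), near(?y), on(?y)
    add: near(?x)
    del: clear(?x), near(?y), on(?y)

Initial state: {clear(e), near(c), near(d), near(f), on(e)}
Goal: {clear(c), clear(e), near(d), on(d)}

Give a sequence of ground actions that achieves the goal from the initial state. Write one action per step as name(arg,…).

move(d); move(c)

1. move(d)  →  {clear(d), clear(e), near(c), near(d), near(f), on(d), on(e)}
2. move(c)  →  {clear(c), clear(d), clear(e), near(c), near(d), near(f), on(c), on(d), on(e)}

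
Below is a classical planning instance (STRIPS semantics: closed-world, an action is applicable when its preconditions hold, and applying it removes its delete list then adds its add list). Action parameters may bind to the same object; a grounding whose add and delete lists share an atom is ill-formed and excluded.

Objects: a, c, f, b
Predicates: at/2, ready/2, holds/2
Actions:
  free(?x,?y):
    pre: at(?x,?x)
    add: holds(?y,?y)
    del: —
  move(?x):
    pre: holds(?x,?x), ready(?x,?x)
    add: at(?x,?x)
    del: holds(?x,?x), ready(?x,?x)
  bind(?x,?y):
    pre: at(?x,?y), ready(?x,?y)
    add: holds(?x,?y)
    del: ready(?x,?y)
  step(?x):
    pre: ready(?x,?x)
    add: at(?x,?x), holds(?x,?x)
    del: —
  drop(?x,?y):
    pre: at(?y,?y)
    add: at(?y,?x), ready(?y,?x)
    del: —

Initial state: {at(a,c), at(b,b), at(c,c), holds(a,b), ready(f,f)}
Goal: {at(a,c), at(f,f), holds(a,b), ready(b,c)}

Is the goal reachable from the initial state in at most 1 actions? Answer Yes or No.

No

1. step(f)  →  {at(a,c), at(b,b), at(c,c), at(f,f), holds(a,b), holds(f,f), ready(f,f)}
2. drop(c,b)  →  {at(a,c), at(b,b), at(b,c), at(c,c), at(f,f), holds(a,b), holds(f,f), ready(b,c), ready(f,f)}
optimal plan length = 2; 2 > 1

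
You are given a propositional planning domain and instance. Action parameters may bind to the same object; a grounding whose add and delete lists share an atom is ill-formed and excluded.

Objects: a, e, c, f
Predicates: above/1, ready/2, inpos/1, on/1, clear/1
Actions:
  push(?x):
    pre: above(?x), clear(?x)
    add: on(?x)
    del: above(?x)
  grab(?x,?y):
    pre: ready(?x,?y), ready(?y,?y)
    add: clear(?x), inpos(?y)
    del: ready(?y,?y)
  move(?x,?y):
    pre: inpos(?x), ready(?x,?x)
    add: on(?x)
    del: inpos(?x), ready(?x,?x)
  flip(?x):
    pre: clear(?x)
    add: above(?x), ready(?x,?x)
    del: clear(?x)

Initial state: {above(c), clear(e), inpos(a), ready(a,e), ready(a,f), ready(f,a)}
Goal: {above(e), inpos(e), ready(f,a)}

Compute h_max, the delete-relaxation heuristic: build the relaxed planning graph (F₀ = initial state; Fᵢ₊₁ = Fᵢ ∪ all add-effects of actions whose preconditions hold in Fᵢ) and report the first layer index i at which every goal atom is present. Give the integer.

2

F0 = init (6 atoms)
F1 = F0 ∪ {above(e), ready(e,e)}  (8 atoms)
F2 = F1 ∪ {clear(a), inpos(e), on(e)}  (11 atoms)
goal ⊆ F2  ⇒  h_max = 2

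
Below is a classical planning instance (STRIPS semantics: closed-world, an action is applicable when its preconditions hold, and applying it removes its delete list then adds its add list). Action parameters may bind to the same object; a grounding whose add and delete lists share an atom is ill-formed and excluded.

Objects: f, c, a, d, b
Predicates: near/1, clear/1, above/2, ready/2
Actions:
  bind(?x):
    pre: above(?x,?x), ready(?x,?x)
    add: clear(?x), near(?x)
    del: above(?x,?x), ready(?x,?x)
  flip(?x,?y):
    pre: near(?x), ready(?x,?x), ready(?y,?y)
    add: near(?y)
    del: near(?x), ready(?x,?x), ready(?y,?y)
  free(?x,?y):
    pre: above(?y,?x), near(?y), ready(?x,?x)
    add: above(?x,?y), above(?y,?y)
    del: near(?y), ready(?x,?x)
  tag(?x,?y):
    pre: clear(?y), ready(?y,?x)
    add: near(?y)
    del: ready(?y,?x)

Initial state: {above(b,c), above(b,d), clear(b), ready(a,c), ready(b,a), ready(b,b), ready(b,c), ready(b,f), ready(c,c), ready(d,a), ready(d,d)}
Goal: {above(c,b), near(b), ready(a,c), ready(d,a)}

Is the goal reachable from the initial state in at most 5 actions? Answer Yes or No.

Yes

1. tag(f,b)  →  {above(b,c), above(b,d), clear(b), near(b), ready(a,c), ready(b,a), ready(b,b), ready(b,c), ready(c,c), ready(d,a), ready(d,d)}
2. free(c,b)  →  {above(b,b), above(b,c), above(b,d), above(c,b), clear(b), ready(a,c), ready(b,a), ready(b,b), ready(b,c), ready(d,a), ready(d,d)}
3. bind(b)  →  {above(b,c), above(b,d), above(c,b), clear(b), near(b), ready(a,c), ready(b,a), ready(b,c), ready(d,a), ready(d,d)}
optimal plan length = 3; 3 ≤ 5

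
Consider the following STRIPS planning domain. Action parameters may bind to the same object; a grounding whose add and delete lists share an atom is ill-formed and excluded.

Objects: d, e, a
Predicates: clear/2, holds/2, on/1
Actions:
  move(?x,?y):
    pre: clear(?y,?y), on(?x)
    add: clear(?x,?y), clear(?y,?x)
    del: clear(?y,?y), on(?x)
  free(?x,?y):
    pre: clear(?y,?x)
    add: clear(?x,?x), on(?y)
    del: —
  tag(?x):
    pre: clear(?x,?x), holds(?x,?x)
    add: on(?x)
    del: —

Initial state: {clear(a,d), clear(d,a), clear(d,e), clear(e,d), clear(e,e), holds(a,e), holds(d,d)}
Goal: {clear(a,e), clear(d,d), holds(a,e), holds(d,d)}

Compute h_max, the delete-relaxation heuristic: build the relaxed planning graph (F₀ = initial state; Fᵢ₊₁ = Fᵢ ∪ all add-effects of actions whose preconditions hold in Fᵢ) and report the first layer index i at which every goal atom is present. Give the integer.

2

F0 = init (7 atoms)
F1 = F0 ∪ {clear(a,a), clear(d,d), on(a), on(d), on(e)}  (12 atoms)
F2 = F1 ∪ {clear(a,e), clear(e,a)}  (14 atoms)
goal ⊆ F2  ⇒  h_max = 2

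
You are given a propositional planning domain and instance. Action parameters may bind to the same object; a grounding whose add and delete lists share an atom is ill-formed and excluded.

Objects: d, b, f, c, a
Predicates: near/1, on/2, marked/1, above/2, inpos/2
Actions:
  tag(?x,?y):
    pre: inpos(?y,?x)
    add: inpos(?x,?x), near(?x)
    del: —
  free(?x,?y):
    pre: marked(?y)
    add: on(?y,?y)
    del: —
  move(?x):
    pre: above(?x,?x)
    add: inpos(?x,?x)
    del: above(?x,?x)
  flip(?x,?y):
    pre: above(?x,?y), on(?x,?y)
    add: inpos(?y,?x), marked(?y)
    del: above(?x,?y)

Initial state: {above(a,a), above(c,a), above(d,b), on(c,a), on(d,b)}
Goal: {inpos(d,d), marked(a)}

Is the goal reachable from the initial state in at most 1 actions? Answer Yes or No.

No

1. flip(d,b)  →  {above(a,a), above(c,a), inpos(b,d), marked(b), on(c,a), on(d,b)}
2. tag(d,b)  →  {above(a,a), above(c,a), inpos(b,d), inpos(d,d), marked(b), near(d), on(c,a), on(d,b)}
3. flip(c,a)  →  {above(a,a), inpos(a,c), inpos(b,d), inpos(d,d), marked(a), marked(b), near(d), on(c,a), on(d,b)}
optimal plan length = 3; 3 > 1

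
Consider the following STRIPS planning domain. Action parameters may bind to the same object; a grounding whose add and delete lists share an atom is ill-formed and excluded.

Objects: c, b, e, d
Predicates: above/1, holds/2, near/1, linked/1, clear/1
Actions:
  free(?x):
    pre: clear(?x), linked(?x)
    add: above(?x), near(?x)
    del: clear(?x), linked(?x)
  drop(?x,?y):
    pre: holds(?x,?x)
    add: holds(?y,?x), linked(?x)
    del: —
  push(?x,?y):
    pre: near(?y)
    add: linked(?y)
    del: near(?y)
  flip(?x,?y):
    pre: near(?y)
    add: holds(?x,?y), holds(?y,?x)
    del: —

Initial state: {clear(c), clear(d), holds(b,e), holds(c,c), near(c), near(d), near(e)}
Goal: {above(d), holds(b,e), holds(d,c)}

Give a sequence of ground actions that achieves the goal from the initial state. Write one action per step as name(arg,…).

drop(c,d); push(c,d); free(d)

1. drop(c,d)  →  {clear(c), clear(d), holds(b,e), holds(c,c), holds(d,c), linked(c), near(c), near(d), near(e)}
2. push(c,d)  →  {clear(c), clear(d), holds(b,e), holds(c,c), holds(d,c), linked(c), linked(d), near(c), near(e)}
3. free(d)  →  {above(d), clear(c), holds(b,e), holds(c,c), holds(d,c), linked(c), near(c), near(d), near(e)}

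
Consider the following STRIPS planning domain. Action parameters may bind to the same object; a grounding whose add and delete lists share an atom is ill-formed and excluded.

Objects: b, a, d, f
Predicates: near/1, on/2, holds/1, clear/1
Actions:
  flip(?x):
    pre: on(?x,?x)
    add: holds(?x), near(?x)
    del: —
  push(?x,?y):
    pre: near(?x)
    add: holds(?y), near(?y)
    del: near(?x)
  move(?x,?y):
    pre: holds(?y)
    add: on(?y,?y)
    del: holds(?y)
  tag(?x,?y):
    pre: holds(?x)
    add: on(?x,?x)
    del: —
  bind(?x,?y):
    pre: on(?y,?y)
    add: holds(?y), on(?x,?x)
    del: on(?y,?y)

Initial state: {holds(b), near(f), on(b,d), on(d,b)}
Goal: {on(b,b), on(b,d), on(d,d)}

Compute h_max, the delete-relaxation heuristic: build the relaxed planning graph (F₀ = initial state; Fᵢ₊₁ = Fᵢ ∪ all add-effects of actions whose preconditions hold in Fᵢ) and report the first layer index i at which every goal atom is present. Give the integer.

2

F0 = init (4 atoms)
F1 = F0 ∪ {holds(a), holds(d), near(a), near(b), near(d), on(b,b)}  (10 atoms)
F2 = F1 ∪ {holds(f), on(a,a), on(d,d), on(f,f)}  (14 atoms)
goal ⊆ F2  ⇒  h_max = 2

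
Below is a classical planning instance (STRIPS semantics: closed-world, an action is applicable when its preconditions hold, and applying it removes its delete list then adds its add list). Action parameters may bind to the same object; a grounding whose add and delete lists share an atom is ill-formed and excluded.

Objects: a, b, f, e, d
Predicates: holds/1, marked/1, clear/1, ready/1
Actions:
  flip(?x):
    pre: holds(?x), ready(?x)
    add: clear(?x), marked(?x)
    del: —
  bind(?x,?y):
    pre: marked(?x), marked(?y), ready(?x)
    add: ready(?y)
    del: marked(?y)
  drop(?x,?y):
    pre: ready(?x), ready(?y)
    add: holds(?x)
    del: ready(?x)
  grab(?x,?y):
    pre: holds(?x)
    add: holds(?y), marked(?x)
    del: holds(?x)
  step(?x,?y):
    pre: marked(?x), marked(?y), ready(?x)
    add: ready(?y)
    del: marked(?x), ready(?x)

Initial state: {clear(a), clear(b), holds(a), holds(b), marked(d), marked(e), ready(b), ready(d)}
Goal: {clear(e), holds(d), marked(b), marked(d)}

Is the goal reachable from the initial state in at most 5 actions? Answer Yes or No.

1. bind(d,e)  →  {clear(a), clear(b), holds(a), holds(b), marked(d), ready(b), ready(d), ready(e)}
2. drop(d,b)  →  {clear(a), clear(b), holds(a), holds(b), holds(d), marked(d), ready(b), ready(e)}
3. grab(b,e)  →  {clear(a), clear(b), holds(a), holds(d), holds(e), marked(b), marked(d), ready(b), ready(e)}
4. flip(e)  →  {clear(a), clear(b), clear(e), holds(a), holds(d), holds(e), marked(b), marked(d), marked(e), ready(b), ready(e)}
optimal plan length = 4; 4 ≤ 5

Yes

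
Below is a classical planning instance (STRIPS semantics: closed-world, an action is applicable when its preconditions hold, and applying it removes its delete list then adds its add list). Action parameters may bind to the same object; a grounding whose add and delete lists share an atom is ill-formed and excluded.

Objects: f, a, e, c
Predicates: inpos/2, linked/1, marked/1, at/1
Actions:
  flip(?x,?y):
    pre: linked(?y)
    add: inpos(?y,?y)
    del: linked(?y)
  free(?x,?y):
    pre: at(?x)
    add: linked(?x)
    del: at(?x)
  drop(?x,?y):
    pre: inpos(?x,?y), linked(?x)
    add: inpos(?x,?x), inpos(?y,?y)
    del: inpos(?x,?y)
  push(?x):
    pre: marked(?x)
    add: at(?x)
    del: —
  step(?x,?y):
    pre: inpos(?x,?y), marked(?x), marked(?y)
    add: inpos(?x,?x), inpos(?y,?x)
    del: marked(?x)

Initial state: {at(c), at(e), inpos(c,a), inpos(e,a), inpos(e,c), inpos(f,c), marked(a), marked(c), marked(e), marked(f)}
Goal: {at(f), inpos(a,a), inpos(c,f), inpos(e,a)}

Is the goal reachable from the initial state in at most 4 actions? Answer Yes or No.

Yes

1. free(c,f)  →  {at(e), inpos(c,a), inpos(e,a), inpos(e,c), inpos(f,c), linked(c), marked(a), marked(c), marked(e), marked(f)}
2. drop(c,a)  →  {at(e), inpos(a,a), inpos(c,c), inpos(e,a), inpos(e,c), inpos(f,c), linked(c), marked(a), marked(c), marked(e), marked(f)}
3. push(f)  →  {at(e), at(f), inpos(a,a), inpos(c,c), inpos(e,a), inpos(e,c), inpos(f,c), linked(c), marked(a), marked(c), marked(e), marked(f)}
4. step(f,c)  →  {at(e), at(f), inpos(a,a), inpos(c,c), inpos(c,f), inpos(e,a), inpos(e,c), inpos(f,c), inpos(f,f), linked(c), marked(a), marked(c), marked(e)}
optimal plan length = 4; 4 ≤ 4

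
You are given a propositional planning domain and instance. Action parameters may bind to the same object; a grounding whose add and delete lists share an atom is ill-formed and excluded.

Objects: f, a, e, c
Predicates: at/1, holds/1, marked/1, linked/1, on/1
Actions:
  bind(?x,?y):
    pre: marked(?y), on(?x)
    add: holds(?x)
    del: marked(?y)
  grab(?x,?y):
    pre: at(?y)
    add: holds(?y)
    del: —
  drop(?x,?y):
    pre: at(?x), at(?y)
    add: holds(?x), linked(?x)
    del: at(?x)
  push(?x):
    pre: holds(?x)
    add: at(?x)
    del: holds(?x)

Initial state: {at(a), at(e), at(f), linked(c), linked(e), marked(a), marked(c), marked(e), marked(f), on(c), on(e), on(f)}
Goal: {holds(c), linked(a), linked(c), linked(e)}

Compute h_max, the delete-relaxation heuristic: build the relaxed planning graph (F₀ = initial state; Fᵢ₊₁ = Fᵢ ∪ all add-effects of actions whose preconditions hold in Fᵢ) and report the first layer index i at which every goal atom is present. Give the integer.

1

F0 = init (12 atoms)
F1 = F0 ∪ {holds(a), holds(c), holds(e), holds(f), linked(a), linked(f)}  (18 atoms)
goal ⊆ F1  ⇒  h_max = 1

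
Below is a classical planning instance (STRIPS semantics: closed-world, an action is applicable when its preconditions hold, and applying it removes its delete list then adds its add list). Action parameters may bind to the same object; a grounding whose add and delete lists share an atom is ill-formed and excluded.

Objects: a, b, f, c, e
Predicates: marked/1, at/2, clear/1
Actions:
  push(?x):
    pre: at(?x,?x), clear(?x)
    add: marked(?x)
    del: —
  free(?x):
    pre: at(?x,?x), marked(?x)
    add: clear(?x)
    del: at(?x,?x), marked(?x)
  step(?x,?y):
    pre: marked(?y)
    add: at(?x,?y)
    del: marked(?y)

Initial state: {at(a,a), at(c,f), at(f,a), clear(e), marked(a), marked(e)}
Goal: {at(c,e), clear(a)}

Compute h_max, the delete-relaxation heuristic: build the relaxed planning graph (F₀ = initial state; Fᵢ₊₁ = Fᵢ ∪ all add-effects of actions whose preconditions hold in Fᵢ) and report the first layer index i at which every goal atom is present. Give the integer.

F0 = init (6 atoms)
F1 = F0 ∪ {at(a,e), at(b,a), at(b,e), at(c,a), at(c,e), at(e,a), at(e,e), at(f,e), clear(a)}  (15 atoms)
goal ⊆ F1  ⇒  h_max = 1

1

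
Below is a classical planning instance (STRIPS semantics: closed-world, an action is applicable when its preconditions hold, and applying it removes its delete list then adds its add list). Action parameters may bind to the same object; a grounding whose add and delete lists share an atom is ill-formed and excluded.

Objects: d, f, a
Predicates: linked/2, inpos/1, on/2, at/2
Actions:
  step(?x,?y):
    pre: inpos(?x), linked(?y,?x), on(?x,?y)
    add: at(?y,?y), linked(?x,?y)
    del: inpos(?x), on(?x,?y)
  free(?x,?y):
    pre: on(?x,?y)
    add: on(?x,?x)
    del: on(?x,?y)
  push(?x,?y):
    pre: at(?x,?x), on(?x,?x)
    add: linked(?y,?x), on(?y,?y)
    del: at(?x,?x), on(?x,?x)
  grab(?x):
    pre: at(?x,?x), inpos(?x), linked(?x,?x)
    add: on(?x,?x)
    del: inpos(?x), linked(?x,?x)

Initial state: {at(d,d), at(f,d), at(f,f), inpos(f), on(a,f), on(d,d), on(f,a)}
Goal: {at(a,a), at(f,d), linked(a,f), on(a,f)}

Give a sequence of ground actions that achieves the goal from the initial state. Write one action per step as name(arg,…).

push(d,f); push(f,a); step(f,a)

1. push(d,f)  →  {at(f,d), at(f,f), inpos(f), linked(f,d), on(a,f), on(f,a), on(f,f)}
2. push(f,a)  →  {at(f,d), inpos(f), linked(a,f), linked(f,d), on(a,a), on(a,f), on(f,a)}
3. step(f,a)  →  {at(a,a), at(f,d), linked(a,f), linked(f,a), linked(f,d), on(a,a), on(a,f)}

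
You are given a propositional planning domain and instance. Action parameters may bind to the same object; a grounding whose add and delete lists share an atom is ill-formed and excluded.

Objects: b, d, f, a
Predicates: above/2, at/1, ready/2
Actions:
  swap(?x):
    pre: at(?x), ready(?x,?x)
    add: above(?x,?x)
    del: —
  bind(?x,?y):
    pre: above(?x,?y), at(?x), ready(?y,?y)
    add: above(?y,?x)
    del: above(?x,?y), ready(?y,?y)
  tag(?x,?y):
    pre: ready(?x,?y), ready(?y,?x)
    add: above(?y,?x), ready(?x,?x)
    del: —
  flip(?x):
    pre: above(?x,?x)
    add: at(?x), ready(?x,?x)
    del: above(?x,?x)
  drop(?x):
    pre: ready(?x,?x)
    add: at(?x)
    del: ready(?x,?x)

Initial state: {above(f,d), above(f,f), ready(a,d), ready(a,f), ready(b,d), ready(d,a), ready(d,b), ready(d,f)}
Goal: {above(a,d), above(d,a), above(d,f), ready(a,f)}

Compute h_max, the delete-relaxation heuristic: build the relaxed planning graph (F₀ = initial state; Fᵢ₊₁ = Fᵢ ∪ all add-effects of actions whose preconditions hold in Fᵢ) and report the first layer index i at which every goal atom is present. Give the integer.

2

F0 = init (8 atoms)
F1 = F0 ∪ {above(a,d), above(b,d), above(d,a), above(d,b), at(f), ready(a,a), ready(b,b), ready(d,d), ready(f,f)}  (17 atoms)
F2 = F1 ∪ {above(a,a), above(b,b), above(d,d), above(d,f), at(a), at(b), at(d)}  (24 atoms)
goal ⊆ F2  ⇒  h_max = 2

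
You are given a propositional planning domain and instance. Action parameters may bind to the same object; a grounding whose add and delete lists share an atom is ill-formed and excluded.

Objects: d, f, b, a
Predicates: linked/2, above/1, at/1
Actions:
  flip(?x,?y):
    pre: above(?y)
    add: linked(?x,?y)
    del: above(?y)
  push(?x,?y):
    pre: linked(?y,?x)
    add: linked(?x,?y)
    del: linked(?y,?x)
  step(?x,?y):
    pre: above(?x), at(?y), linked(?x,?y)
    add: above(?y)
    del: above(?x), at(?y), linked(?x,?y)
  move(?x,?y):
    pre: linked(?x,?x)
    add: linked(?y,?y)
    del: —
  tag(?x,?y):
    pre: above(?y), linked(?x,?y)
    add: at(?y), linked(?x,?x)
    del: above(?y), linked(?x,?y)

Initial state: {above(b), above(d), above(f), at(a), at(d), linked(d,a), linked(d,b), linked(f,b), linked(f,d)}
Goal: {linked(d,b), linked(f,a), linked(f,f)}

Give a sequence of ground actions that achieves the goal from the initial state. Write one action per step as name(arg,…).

flip(f,f); step(d,a); flip(f,a)

1. flip(f,f)  →  {above(b), above(d), at(a), at(d), linked(d,a), linked(d,b), linked(f,b), linked(f,d), linked(f,f)}
2. step(d,a)  →  {above(a), above(b), at(d), linked(d,b), linked(f,b), linked(f,d), linked(f,f)}
3. flip(f,a)  →  {above(b), at(d), linked(d,b), linked(f,a), linked(f,b), linked(f,d), linked(f,f)}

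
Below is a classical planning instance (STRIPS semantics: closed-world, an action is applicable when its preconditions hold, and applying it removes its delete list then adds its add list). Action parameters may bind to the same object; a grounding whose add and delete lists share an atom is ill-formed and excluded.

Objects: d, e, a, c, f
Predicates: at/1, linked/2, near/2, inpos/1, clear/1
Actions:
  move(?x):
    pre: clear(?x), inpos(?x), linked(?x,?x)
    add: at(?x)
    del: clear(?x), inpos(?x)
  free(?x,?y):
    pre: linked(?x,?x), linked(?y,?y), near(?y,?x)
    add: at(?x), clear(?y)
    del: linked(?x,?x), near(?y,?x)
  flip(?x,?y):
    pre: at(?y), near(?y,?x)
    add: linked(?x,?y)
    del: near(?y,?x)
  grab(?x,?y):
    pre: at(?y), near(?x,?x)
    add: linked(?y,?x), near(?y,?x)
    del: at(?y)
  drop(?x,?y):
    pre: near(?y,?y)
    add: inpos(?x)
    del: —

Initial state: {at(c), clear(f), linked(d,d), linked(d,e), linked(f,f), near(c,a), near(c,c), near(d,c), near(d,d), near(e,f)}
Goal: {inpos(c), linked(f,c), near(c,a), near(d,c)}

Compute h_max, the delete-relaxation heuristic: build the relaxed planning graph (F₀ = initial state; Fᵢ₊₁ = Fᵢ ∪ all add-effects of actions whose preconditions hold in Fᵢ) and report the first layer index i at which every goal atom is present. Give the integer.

F0 = init (10 atoms)
F1 = F0 ∪ {at(d), clear(d), inpos(a), inpos(c), inpos(d), inpos(e), inpos(f), linked(a,c), linked(c,c), linked(c,d), near(c,d)}  (21 atoms)
F2 = F1 ∪ {at(f), clear(c), linked(d,c)}  (24 atoms)
F3 = F2 ∪ {linked(f,c), linked(f,d), near(f,c), near(f,d)}  (28 atoms)
goal ⊆ F3  ⇒  h_max = 3

3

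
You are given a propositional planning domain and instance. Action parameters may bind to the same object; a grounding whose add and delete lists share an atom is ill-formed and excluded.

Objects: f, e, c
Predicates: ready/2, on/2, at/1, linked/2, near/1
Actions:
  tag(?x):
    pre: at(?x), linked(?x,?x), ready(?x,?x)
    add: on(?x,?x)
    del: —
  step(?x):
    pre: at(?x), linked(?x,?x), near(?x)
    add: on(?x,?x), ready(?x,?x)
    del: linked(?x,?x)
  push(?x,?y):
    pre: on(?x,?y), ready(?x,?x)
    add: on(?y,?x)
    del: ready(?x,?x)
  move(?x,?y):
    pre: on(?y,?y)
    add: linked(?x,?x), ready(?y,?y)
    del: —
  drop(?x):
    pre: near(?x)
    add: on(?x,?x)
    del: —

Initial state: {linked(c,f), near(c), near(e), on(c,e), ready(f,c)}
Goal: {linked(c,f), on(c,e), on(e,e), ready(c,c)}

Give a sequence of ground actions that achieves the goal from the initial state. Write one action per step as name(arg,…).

1. drop(e)  →  {linked(c,f), near(c), near(e), on(c,e), on(e,e), ready(f,c)}
2. drop(c)  →  {linked(c,f), near(c), near(e), on(c,c), on(c,e), on(e,e), ready(f,c)}
3. move(f,c)  →  {linked(c,f), linked(f,f), near(c), near(e), on(c,c), on(c,e), on(e,e), ready(c,c), ready(f,c)}

drop(e); drop(c); move(f,c)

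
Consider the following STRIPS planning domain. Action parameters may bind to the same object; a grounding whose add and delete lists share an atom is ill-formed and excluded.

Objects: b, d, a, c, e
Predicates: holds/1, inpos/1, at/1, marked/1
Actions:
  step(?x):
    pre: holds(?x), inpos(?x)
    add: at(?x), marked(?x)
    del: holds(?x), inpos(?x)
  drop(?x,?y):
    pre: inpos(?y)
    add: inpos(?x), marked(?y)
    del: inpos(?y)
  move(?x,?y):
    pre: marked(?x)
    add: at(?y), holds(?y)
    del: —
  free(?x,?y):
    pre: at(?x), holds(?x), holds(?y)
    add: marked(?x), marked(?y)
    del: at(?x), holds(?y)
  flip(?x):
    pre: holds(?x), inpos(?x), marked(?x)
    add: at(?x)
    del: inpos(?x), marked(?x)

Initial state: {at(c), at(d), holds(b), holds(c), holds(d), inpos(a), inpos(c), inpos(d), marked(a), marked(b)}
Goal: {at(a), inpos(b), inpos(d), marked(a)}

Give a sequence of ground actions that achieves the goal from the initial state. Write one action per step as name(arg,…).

1. drop(b,a)  →  {at(c), at(d), holds(b), holds(c), holds(d), inpos(b), inpos(c), inpos(d), marked(a), marked(b)}
2. move(b,a)  →  {at(a), at(c), at(d), holds(a), holds(b), holds(c), holds(d), inpos(b), inpos(c), inpos(d), marked(a), marked(b)}

drop(b,a); move(b,a)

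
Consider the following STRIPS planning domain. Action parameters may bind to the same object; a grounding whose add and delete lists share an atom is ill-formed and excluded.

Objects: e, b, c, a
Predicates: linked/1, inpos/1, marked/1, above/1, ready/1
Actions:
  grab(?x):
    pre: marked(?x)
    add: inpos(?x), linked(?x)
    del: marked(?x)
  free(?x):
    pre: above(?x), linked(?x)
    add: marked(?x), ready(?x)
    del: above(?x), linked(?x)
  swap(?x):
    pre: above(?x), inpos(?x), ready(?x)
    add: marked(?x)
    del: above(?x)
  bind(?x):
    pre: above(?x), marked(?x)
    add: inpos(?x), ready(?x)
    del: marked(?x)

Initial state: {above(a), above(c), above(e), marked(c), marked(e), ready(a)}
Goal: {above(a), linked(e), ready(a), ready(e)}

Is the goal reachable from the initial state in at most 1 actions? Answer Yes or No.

1. grab(e)  →  {above(a), above(c), above(e), inpos(e), linked(e), marked(c), ready(a)}
2. free(e)  →  {above(a), above(c), inpos(e), marked(c), marked(e), ready(a), ready(e)}
3. grab(e)  →  {above(a), above(c), inpos(e), linked(e), marked(c), ready(a), ready(e)}
optimal plan length = 3; 3 > 1

No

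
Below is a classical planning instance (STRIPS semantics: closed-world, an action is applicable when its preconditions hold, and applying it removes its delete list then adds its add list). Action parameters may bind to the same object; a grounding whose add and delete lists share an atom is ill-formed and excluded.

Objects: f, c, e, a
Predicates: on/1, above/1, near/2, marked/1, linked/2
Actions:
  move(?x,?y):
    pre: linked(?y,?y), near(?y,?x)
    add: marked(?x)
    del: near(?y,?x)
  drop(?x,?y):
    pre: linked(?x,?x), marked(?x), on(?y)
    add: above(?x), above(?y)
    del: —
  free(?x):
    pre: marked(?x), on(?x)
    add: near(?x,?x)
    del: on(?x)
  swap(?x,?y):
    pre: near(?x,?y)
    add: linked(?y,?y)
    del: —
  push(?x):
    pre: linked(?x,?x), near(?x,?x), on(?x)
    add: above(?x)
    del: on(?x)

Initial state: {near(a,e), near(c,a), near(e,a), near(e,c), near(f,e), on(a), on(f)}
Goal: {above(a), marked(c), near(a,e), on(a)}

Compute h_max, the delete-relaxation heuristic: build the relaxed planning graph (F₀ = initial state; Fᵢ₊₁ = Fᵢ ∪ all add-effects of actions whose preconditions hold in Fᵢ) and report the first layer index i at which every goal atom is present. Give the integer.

F0 = init (7 atoms)
F1 = F0 ∪ {linked(a,a), linked(c,c), linked(e,e)}  (10 atoms)
F2 = F1 ∪ {marked(a), marked(c), marked(e)}  (13 atoms)
F3 = F2 ∪ {above(a), above(c), above(e), above(f), near(a,a)}  (18 atoms)
goal ⊆ F3  ⇒  h_max = 3

3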